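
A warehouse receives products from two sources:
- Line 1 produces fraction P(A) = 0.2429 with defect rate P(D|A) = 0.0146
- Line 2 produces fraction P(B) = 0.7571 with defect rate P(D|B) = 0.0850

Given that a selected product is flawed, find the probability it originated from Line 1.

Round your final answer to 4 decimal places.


Let A = from Line 1, D = flawed

Given:
- P(A) = 0.2429, P(B) = 0.7571
- P(D|A) = 0.0146, P(D|B) = 0.0850

Step 1: Find P(D)
P(D) = P(D|A)P(A) + P(D|B)P(B)
     = 0.0146 × 0.2429 + 0.0850 × 0.7571
     = 0.00354634 + 0.06435350
     = 0.06789984

Step 2: Apply Bayes' theorem
P(A|D) = P(D|A)P(A) / P(D)
       = 0.00354634 / 0.06789984
       = 0.0522


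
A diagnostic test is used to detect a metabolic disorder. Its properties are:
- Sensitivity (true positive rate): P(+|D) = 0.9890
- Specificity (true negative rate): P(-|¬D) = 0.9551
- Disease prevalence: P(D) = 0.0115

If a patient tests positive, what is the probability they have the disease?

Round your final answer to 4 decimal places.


Let D = has disease, + = positive test

Given:
- P(D) = 0.0115 (prevalence)
- P(+|D) = 0.9890 (sensitivity)
- P(-|¬D) = 0.9551 (specificity)
- P(+|¬D) = 0.0449 (false positive rate = 1 - specificity)

Step 1: Find P(+)
P(+) = P(+|D)P(D) + P(+|¬D)P(¬D)
     = 0.9890 × 0.0115 + 0.0449 × 0.9885
     = 0.01137350 + 0.04438365
     = 0.05575715

Step 2: Apply Bayes' theorem for P(D|+)
P(D|+) = P(+|D)P(D) / P(+)
       = 0.01137350 / 0.05575715
       = 0.2040


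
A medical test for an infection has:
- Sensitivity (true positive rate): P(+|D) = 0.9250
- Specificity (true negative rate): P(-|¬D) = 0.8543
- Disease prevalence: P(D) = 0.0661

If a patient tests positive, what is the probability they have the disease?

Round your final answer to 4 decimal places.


Let D = has disease, + = positive test

Given:
- P(D) = 0.0661 (prevalence)
- P(+|D) = 0.9250 (sensitivity)
- P(-|¬D) = 0.8543 (specificity)
- P(+|¬D) = 0.1457 (false positive rate = 1 - specificity)

Step 1: Find P(+)
P(+) = P(+|D)P(D) + P(+|¬D)P(¬D)
     = 0.9250 × 0.0661 + 0.1457 × 0.9339
     = 0.06114250 + 0.13606923
     = 0.19721173

Step 2: Apply Bayes' theorem for P(D|+)
P(D|+) = P(+|D)P(D) / P(+)
       = 0.06114250 / 0.19721173
       = 0.3100


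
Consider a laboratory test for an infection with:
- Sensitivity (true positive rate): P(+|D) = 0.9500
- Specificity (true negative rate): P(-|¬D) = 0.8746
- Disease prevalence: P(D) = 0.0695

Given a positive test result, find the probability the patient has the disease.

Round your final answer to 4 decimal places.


Let D = has disease, + = positive test

Given:
- P(D) = 0.0695 (prevalence)
- P(+|D) = 0.9500 (sensitivity)
- P(-|¬D) = 0.8746 (specificity)
- P(+|¬D) = 0.1254 (false positive rate = 1 - specificity)

Step 1: Find P(+)
P(+) = P(+|D)P(D) + P(+|¬D)P(¬D)
     = 0.9500 × 0.0695 + 0.1254 × 0.9305
     = 0.06602500 + 0.11668470
     = 0.18270970

Step 2: Apply Bayes' theorem for P(D|+)
P(D|+) = P(+|D)P(D) / P(+)
       = 0.06602500 / 0.18270970
       = 0.3614


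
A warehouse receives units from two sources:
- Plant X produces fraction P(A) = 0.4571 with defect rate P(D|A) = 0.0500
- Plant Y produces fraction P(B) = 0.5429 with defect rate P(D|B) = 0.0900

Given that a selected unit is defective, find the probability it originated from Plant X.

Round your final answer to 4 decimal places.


Let A = from Plant X, D = defective

Given:
- P(A) = 0.4571, P(B) = 0.5429
- P(D|A) = 0.0500, P(D|B) = 0.0900

Step 1: Find P(D)
P(D) = P(D|A)P(A) + P(D|B)P(B)
     = 0.0500 × 0.4571 + 0.0900 × 0.5429
     = 0.02285500 + 0.04886100
     = 0.07171600

Step 2: Apply Bayes' theorem
P(A|D) = P(D|A)P(A) / P(D)
       = 0.02285500 / 0.07171600
       = 0.3187


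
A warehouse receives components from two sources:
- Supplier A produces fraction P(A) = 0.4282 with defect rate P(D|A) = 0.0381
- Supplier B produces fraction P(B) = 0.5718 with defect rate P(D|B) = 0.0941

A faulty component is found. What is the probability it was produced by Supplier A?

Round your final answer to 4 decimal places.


Let A = from Supplier A, D = faulty

Given:
- P(A) = 0.4282, P(B) = 0.5718
- P(D|A) = 0.0381, P(D|B) = 0.0941

Step 1: Find P(D)
P(D) = P(D|A)P(A) + P(D|B)P(B)
     = 0.0381 × 0.4282 + 0.0941 × 0.5718
     = 0.01631442 + 0.05380638
     = 0.07012080

Step 2: Apply Bayes' theorem
P(A|D) = P(D|A)P(A) / P(D)
       = 0.01631442 / 0.07012080
       = 0.2327


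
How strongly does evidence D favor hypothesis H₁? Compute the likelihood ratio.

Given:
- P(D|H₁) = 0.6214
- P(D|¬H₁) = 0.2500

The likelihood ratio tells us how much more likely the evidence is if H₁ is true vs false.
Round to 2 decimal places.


Likelihood Ratio (LR) = P(D|H₁) / P(D|¬H₁)

LR = 0.6214 / 0.2500
   = 2.49

The evidence is 2.49 times more likely if H₁ is true than if H₁ is false.
LR > 1, so observing D raises the odds in favor of H₁.


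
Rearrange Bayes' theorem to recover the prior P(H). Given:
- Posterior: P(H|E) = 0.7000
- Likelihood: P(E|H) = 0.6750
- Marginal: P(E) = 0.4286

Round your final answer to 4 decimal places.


From Bayes' theorem: P(H|E) = P(E|H) × P(H) / P(E)

Rearranging for P(H):
P(H) = P(H|E) × P(E) / P(E|H)
     = 0.7000 × 0.4286 / 0.6750
     = 0.30002000 / 0.6750
     = 0.4445


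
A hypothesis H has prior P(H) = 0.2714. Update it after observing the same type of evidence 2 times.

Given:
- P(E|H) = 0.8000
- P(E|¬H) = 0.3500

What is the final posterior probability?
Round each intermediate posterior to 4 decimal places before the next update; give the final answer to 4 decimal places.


Sequential Bayesian updating:

Initial prior: P(H) = 0.2714

Update 1:
  P(E) = 0.8000 × 0.2714 + 0.3500 × 0.7286 = 0.21712000 + 0.25501000 = 0.47213000
  P(H|E) = 0.21712000 / 0.47213000 = 0.4599

Update 2:
  P(E) = 0.8000 × 0.4599 + 0.3500 × 0.5401 = 0.36792000 + 0.18903500 = 0.55695500
  P(H|E) = 0.36792000 / 0.55695500 = 0.6606

Final posterior: 0.6606


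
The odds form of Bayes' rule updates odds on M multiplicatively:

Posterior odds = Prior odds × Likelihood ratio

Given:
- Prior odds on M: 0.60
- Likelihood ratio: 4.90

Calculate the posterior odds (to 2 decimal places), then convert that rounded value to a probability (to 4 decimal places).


Step 1: Calculate posterior odds
Posterior odds = Prior odds × LR
               = 0.60 × 4.90
               = 2.94

Step 2: Convert to probability
P(M|E) = Posterior odds / (1 + Posterior odds)
       = 2.94 / (1 + 2.94)
       = 2.94 / 3.94
       = 0.7462

The evidence increased P(M) from 0.3750 to 0.7462.


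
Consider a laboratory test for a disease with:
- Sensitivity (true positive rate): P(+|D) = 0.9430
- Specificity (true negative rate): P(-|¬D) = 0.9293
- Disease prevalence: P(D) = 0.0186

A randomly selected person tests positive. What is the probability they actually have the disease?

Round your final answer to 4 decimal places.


Let D = has disease, + = positive test

Given:
- P(D) = 0.0186 (prevalence)
- P(+|D) = 0.9430 (sensitivity)
- P(-|¬D) = 0.9293 (specificity)
- P(+|¬D) = 0.0707 (false positive rate = 1 - specificity)

Step 1: Find P(+)
P(+) = P(+|D)P(D) + P(+|¬D)P(¬D)
     = 0.9430 × 0.0186 + 0.0707 × 0.9814
     = 0.01753980 + 0.06938498
     = 0.08692478

Step 2: Apply Bayes' theorem for P(D|+)
P(D|+) = P(+|D)P(D) / P(+)
       = 0.01753980 / 0.08692478
       = 0.2018


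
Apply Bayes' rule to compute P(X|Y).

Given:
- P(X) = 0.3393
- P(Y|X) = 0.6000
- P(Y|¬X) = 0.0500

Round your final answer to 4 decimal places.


Bayes' theorem: P(X|Y) = P(Y|X) × P(X) / P(Y)

Step 1: Calculate P(Y) using law of total probability
P(Y) = P(Y|X)P(X) + P(Y|¬X)P(¬X)
     = 0.6000 × 0.3393 + 0.0500 × 0.6607
     = 0.20358000 + 0.03303500
     = 0.23661500

Step 2: Apply Bayes' theorem
P(X|Y) = P(Y|X) × P(X) / P(Y)
       = 0.20358000 / 0.23661500
       = 0.8604


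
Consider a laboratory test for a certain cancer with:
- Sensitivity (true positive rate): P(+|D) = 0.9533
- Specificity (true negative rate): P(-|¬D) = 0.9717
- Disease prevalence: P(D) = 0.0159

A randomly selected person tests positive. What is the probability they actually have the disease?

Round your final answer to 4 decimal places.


Let D = has disease, + = positive test

Given:
- P(D) = 0.0159 (prevalence)
- P(+|D) = 0.9533 (sensitivity)
- P(-|¬D) = 0.9717 (specificity)
- P(+|¬D) = 0.0283 (false positive rate = 1 - specificity)

Step 1: Find P(+)
P(+) = P(+|D)P(D) + P(+|¬D)P(¬D)
     = 0.9533 × 0.0159 + 0.0283 × 0.9841
     = 0.01515747 + 0.02785003
     = 0.04300750

Step 2: Apply Bayes' theorem for P(D|+)
P(D|+) = P(+|D)P(D) / P(+)
       = 0.01515747 / 0.04300750
       = 0.3524


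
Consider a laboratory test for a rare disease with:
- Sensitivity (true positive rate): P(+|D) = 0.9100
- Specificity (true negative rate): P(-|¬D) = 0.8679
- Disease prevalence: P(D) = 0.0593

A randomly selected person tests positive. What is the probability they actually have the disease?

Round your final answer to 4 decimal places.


Let D = has disease, + = positive test

Given:
- P(D) = 0.0593 (prevalence)
- P(+|D) = 0.9100 (sensitivity)
- P(-|¬D) = 0.8679 (specificity)
- P(+|¬D) = 0.1321 (false positive rate = 1 - specificity)

Step 1: Find P(+)
P(+) = P(+|D)P(D) + P(+|¬D)P(¬D)
     = 0.9100 × 0.0593 + 0.1321 × 0.9407
     = 0.05396300 + 0.12426647
     = 0.17822947

Step 2: Apply Bayes' theorem for P(D|+)
P(D|+) = P(+|D)P(D) / P(+)
       = 0.05396300 / 0.17822947
       = 0.3028


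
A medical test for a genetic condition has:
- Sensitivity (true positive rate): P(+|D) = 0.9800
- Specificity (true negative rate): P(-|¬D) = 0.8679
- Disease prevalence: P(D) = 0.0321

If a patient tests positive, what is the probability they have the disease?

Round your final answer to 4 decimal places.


Let D = has disease, + = positive test

Given:
- P(D) = 0.0321 (prevalence)
- P(+|D) = 0.9800 (sensitivity)
- P(-|¬D) = 0.8679 (specificity)
- P(+|¬D) = 0.1321 (false positive rate = 1 - specificity)

Step 1: Find P(+)
P(+) = P(+|D)P(D) + P(+|¬D)P(¬D)
     = 0.9800 × 0.0321 + 0.1321 × 0.9679
     = 0.03145800 + 0.12785959
     = 0.15931759

Step 2: Apply Bayes' theorem for P(D|+)
P(D|+) = P(+|D)P(D) / P(+)
       = 0.03145800 / 0.15931759
       = 0.1975


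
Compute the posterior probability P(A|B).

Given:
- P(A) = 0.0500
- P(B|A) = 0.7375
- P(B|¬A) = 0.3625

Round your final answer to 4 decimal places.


Bayes' theorem: P(A|B) = P(B|A) × P(A) / P(B)

Step 1: Calculate P(B) using law of total probability
P(B) = P(B|A)P(A) + P(B|¬A)P(¬A)
     = 0.7375 × 0.0500 + 0.3625 × 0.9500
     = 0.03687500 + 0.34437500
     = 0.38125000

Step 2: Apply Bayes' theorem
P(A|B) = P(B|A) × P(A) / P(B)
       = 0.03687500 / 0.38125000
       = 0.0967


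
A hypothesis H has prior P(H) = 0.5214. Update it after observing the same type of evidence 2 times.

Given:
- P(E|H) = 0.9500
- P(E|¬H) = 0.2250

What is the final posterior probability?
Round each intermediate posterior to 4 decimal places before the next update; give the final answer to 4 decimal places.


Sequential Bayesian updating:

Initial prior: P(H) = 0.5214

Update 1:
  P(E) = 0.9500 × 0.5214 + 0.2250 × 0.4786 = 0.49533000 + 0.10768500 = 0.60301500
  P(H|E) = 0.49533000 / 0.60301500 = 0.8214

Update 2:
  P(E) = 0.9500 × 0.8214 + 0.2250 × 0.1786 = 0.78033000 + 0.04018500 = 0.82051500
  P(H|E) = 0.78033000 / 0.82051500 = 0.9510

Final posterior: 0.9510


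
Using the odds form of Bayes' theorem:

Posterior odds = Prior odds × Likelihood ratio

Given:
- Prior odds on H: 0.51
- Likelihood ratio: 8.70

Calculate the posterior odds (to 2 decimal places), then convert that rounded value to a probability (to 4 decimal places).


Step 1: Calculate posterior odds
Posterior odds = Prior odds × LR
               = 0.51 × 8.70
               = 4.44

Step 2: Convert to probability
P(H|E) = Posterior odds / (1 + Posterior odds)
       = 4.44 / (1 + 4.44)
       = 4.44 / 5.44
       = 0.8162

The evidence increased P(H) from 0.3377 to 0.8162.


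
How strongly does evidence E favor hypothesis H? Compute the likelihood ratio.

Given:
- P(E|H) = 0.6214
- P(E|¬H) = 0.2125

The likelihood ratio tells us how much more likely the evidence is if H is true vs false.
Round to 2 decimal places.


Likelihood Ratio (LR) = P(E|H) / P(E|¬H)

LR = 0.6214 / 0.2125
   = 2.92

The evidence is 2.92 times more likely if H is true than if H is false.
Because LR exceeds 1, E is evidence for H.


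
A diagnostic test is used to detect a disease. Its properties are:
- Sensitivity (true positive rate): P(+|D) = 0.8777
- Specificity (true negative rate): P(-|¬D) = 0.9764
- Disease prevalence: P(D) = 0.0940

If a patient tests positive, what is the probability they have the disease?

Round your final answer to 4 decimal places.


Let D = has disease, + = positive test

Given:
- P(D) = 0.0940 (prevalence)
- P(+|D) = 0.8777 (sensitivity)
- P(-|¬D) = 0.9764 (specificity)
- P(+|¬D) = 0.0236 (false positive rate = 1 - specificity)

Step 1: Find P(+)
P(+) = P(+|D)P(D) + P(+|¬D)P(¬D)
     = 0.8777 × 0.0940 + 0.0236 × 0.9060
     = 0.08250380 + 0.02138160
     = 0.10388540

Step 2: Apply Bayes' theorem for P(D|+)
P(D|+) = P(+|D)P(D) / P(+)
       = 0.08250380 / 0.10388540
       = 0.7942


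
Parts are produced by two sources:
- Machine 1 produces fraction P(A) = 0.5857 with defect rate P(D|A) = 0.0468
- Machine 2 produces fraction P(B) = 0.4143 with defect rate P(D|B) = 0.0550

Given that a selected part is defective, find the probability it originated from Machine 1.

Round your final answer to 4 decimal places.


Let A = from Machine 1, D = defective

Given:
- P(A) = 0.5857, P(B) = 0.4143
- P(D|A) = 0.0468, P(D|B) = 0.0550

Step 1: Find P(D)
P(D) = P(D|A)P(A) + P(D|B)P(B)
     = 0.0468 × 0.5857 + 0.0550 × 0.4143
     = 0.02741076 + 0.02278650
     = 0.05019726

Step 2: Apply Bayes' theorem
P(A|D) = P(D|A)P(A) / P(D)
       = 0.02741076 / 0.05019726
       = 0.5461


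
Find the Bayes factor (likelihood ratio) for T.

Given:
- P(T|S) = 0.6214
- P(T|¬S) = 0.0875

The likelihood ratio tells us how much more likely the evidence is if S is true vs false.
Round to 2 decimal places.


Likelihood Ratio (LR) = P(T|S) / P(T|¬S)

LR = 0.6214 / 0.0875
   = 7.10

The evidence is 7.10 times more likely if S is true than if S is false.
LR > 1, so observing T raises the odds in favor of S.


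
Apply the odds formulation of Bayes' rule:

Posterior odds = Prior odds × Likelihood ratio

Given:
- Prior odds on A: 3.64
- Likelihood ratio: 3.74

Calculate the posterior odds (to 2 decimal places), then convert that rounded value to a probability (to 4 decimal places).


Step 1: Calculate posterior odds
Posterior odds = Prior odds × LR
               = 3.64 × 3.74
               = 13.61

Step 2: Convert to probability
P(A|E) = Posterior odds / (1 + Posterior odds)
       = 13.61 / (1 + 13.61)
       = 13.61 / 14.61
       = 0.9316

The evidence increased P(A) from 0.7845 to 0.9316.


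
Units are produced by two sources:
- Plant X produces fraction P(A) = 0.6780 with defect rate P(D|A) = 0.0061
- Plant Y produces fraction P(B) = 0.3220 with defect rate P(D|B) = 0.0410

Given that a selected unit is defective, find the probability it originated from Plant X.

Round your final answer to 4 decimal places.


Let A = from Plant X, D = defective

Given:
- P(A) = 0.6780, P(B) = 0.3220
- P(D|A) = 0.0061, P(D|B) = 0.0410

Step 1: Find P(D)
P(D) = P(D|A)P(A) + P(D|B)P(B)
     = 0.0061 × 0.6780 + 0.0410 × 0.3220
     = 0.00413580 + 0.01320200
     = 0.01733780

Step 2: Apply Bayes' theorem
P(A|D) = P(D|A)P(A) / P(D)
       = 0.00413580 / 0.01733780
       = 0.2385


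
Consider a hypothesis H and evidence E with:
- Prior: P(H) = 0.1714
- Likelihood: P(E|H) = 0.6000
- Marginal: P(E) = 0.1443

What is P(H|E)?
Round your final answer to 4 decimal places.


Using Bayes' theorem:

P(H|E) = P(E|H) × P(H) / P(E)
       = 0.6000 × 0.1714 / 0.1443
       = 0.10284000 / 0.1443
       = 0.7127

The evidence strengthens our belief in H.
Prior: 0.1714 → Posterior: 0.7127


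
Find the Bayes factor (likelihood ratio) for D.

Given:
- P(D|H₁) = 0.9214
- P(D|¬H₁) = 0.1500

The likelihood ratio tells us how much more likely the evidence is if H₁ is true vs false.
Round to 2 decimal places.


Likelihood Ratio (LR) = P(D|H₁) / P(D|¬H₁)

LR = 0.9214 / 0.1500
   = 6.14

The evidence is 6.14 times more likely if H₁ is true than if H₁ is false.
LR > 1, so observing D raises the odds in favor of H₁.


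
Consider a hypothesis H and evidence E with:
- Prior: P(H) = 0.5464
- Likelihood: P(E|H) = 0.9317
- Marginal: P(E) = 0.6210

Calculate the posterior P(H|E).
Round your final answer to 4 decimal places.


Using Bayes' theorem:

P(H|E) = P(E|H) × P(H) / P(E)
       = 0.9317 × 0.5464 / 0.6210
       = 0.50908088 / 0.6210
       = 0.8198

The evidence strengthens our belief in H.
Prior: 0.5464 → Posterior: 0.8198


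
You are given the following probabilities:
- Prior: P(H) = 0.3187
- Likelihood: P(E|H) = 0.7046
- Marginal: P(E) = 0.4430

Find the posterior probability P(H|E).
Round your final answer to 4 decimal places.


Using Bayes' theorem:

P(H|E) = P(E|H) × P(H) / P(E)
       = 0.7046 × 0.3187 / 0.4430
       = 0.22455602 / 0.4430
       = 0.5069

The evidence strengthens our belief in H.
Prior: 0.3187 → Posterior: 0.5069


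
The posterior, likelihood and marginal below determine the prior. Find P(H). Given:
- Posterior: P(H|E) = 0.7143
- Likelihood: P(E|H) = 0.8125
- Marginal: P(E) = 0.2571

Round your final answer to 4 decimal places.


From Bayes' theorem: P(H|E) = P(E|H) × P(H) / P(E)

Rearranging for P(H):
P(H) = P(H|E) × P(E) / P(E|H)
     = 0.7143 × 0.2571 / 0.8125
     = 0.18364653 / 0.8125
     = 0.2260


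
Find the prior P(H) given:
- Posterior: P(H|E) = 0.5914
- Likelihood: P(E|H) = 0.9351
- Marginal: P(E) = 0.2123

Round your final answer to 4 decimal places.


From Bayes' theorem: P(H|E) = P(E|H) × P(H) / P(E)

Rearranging for P(H):
P(H) = P(H|E) × P(E) / P(E|H)
     = 0.5914 × 0.2123 / 0.9351
     = 0.12555422 / 0.9351
     = 0.1343


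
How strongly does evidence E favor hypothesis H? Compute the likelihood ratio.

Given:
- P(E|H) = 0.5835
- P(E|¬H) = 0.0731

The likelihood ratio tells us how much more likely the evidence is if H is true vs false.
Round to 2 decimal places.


Likelihood Ratio (LR) = P(E|H) / P(E|¬H)

LR = 0.5835 / 0.0731
   = 7.98

The evidence is 7.98 times more likely if H is true than if H is false.
Because LR exceeds 1, E is evidence for H.


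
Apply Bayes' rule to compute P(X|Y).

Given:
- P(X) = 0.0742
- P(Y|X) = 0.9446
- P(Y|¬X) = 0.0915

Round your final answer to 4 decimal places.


Bayes' theorem: P(X|Y) = P(Y|X) × P(X) / P(Y)

Step 1: Calculate P(Y) using law of total probability
P(Y) = P(Y|X)P(X) + P(Y|¬X)P(¬X)
     = 0.9446 × 0.0742 + 0.0915 × 0.9258
     = 0.07008932 + 0.08471070
     = 0.15480002

Step 2: Apply Bayes' theorem
P(X|Y) = P(Y|X) × P(X) / P(Y)
       = 0.07008932 / 0.15480002
       = 0.4528


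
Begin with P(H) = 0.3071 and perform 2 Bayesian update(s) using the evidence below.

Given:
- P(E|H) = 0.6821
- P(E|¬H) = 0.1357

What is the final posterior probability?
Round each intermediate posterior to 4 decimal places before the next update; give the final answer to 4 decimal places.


Sequential Bayesian updating:

Initial prior: P(H) = 0.3071

Update 1:
  P(E) = 0.6821 × 0.3071 + 0.1357 × 0.6929 = 0.20947291 + 0.09402653 = 0.30349944
  P(H|E) = 0.20947291 / 0.30349944 = 0.6902

Update 2:
  P(E) = 0.6821 × 0.6902 + 0.1357 × 0.3098 = 0.47078542 + 0.04203986 = 0.51282528
  P(H|E) = 0.47078542 / 0.51282528 = 0.9180

Final posterior: 0.9180


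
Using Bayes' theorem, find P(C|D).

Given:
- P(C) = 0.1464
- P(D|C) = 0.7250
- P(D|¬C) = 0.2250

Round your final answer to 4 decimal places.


Bayes' theorem: P(C|D) = P(D|C) × P(C) / P(D)

Step 1: Calculate P(D) using law of total probability
P(D) = P(D|C)P(C) + P(D|¬C)P(¬C)
     = 0.7250 × 0.1464 + 0.2250 × 0.8536
     = 0.10614000 + 0.19206000
     = 0.29820000

Step 2: Apply Bayes' theorem
P(C|D) = P(D|C) × P(C) / P(D)
       = 0.10614000 / 0.29820000
       = 0.3559


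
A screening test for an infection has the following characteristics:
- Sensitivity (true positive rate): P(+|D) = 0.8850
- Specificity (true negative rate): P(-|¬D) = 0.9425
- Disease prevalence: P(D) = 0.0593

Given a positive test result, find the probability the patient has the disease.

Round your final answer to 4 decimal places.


Let D = has disease, + = positive test

Given:
- P(D) = 0.0593 (prevalence)
- P(+|D) = 0.8850 (sensitivity)
- P(-|¬D) = 0.9425 (specificity)
- P(+|¬D) = 0.0575 (false positive rate = 1 - specificity)

Step 1: Find P(+)
P(+) = P(+|D)P(D) + P(+|¬D)P(¬D)
     = 0.8850 × 0.0593 + 0.0575 × 0.9407
     = 0.05248050 + 0.05409025
     = 0.10657075

Step 2: Apply Bayes' theorem for P(D|+)
P(D|+) = P(+|D)P(D) / P(+)
       = 0.05248050 / 0.10657075
       = 0.4924


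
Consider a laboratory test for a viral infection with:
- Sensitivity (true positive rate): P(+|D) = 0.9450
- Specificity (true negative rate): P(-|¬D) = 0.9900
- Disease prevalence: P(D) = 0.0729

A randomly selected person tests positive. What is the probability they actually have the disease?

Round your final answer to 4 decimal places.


Let D = has disease, + = positive test

Given:
- P(D) = 0.0729 (prevalence)
- P(+|D) = 0.9450 (sensitivity)
- P(-|¬D) = 0.9900 (specificity)
- P(+|¬D) = 0.0100 (false positive rate = 1 - specificity)

Step 1: Find P(+)
P(+) = P(+|D)P(D) + P(+|¬D)P(¬D)
     = 0.9450 × 0.0729 + 0.0100 × 0.9271
     = 0.06889050 + 0.00927100
     = 0.07816150

Step 2: Apply Bayes' theorem for P(D|+)
P(D|+) = P(+|D)P(D) / P(+)
       = 0.06889050 / 0.07816150
       = 0.8814


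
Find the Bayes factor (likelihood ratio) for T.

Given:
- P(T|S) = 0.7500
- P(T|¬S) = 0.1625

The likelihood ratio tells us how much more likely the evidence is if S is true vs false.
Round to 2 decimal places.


Likelihood Ratio (LR) = P(T|S) / P(T|¬S)

LR = 0.7500 / 0.1625
   = 4.62

The evidence is 4.62 times more likely if S is true than if S is false.
Because LR exceeds 1, T is evidence for S.


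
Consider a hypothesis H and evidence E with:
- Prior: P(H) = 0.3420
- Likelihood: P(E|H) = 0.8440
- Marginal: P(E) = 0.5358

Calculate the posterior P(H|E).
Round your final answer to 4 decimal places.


Using Bayes' theorem:

P(H|E) = P(E|H) × P(H) / P(E)
       = 0.8440 × 0.3420 / 0.5358
       = 0.28864800 / 0.5358
       = 0.5387

The evidence strengthens our belief in H.
Prior: 0.3420 → Posterior: 0.5387


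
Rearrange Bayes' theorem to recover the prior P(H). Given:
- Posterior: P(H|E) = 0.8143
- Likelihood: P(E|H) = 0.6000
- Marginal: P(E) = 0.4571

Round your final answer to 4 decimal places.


From Bayes' theorem: P(H|E) = P(E|H) × P(H) / P(E)

Rearranging for P(H):
P(H) = P(H|E) × P(E) / P(E|H)
     = 0.8143 × 0.4571 / 0.6000
     = 0.37221653 / 0.6000
     = 0.6204


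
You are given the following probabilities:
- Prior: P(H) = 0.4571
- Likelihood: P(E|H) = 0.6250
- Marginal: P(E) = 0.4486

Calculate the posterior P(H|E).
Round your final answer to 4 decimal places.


Using Bayes' theorem:

P(H|E) = P(E|H) × P(H) / P(E)
       = 0.6250 × 0.4571 / 0.4486
       = 0.28568750 / 0.4486
       = 0.6368

The evidence strengthens our belief in H.
Prior: 0.4571 → Posterior: 0.6368


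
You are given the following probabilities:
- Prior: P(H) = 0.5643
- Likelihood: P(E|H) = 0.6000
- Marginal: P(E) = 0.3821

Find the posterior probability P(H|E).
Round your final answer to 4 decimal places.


Using Bayes' theorem:

P(H|E) = P(E|H) × P(H) / P(E)
       = 0.6000 × 0.5643 / 0.3821
       = 0.33858000 / 0.3821
       = 0.8861

The evidence strengthens our belief in H.
Prior: 0.5643 → Posterior: 0.8861


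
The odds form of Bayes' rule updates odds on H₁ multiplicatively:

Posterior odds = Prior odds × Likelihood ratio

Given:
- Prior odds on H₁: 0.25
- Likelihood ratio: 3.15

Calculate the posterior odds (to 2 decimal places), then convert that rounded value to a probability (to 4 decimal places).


Step 1: Calculate posterior odds
Posterior odds = Prior odds × LR
               = 0.25 × 3.15
               = 0.79

Step 2: Convert to probability
P(H₁|E) = Posterior odds / (1 + Posterior odds)
       = 0.79 / (1 + 0.79)
       = 0.79 / 1.79
       = 0.4413

The evidence increased P(H₁) from 0.2000 to 0.4413.


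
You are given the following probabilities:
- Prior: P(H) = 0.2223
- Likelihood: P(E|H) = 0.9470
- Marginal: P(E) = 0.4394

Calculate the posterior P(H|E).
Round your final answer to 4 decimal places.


Using Bayes' theorem:

P(H|E) = P(E|H) × P(H) / P(E)
       = 0.9470 × 0.2223 / 0.4394
       = 0.21051810 / 0.4394
       = 0.4791

The evidence strengthens our belief in H.
Prior: 0.2223 → Posterior: 0.4791


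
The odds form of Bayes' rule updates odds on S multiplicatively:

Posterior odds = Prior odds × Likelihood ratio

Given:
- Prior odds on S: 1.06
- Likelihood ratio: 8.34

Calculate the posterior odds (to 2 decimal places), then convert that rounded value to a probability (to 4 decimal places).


Step 1: Calculate posterior odds
Posterior odds = Prior odds × LR
               = 1.06 × 8.34
               = 8.84

Step 2: Convert to probability
P(S|E) = Posterior odds / (1 + Posterior odds)
       = 8.84 / (1 + 8.84)
       = 8.84 / 9.84
       = 0.8984

The evidence increased P(S) from 0.5146 to 0.8984.


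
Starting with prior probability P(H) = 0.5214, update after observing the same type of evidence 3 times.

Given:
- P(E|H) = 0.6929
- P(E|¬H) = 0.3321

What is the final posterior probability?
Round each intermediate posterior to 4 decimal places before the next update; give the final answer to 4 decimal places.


Sequential Bayesian updating:

Initial prior: P(H) = 0.5214

Update 1:
  P(E) = 0.6929 × 0.5214 + 0.3321 × 0.4786 = 0.36127806 + 0.15894306 = 0.52022112
  P(H|E) = 0.36127806 / 0.52022112 = 0.6945

Update 2:
  P(E) = 0.6929 × 0.6945 + 0.3321 × 0.3055 = 0.48121905 + 0.10145655 = 0.58267560
  P(H|E) = 0.48121905 / 0.58267560 = 0.8259

Update 3:
  P(E) = 0.6929 × 0.8259 + 0.3321 × 0.1741 = 0.57226611 + 0.05781861 = 0.63008472
  P(H|E) = 0.57226611 / 0.63008472 = 0.9082

Final posterior: 0.9082


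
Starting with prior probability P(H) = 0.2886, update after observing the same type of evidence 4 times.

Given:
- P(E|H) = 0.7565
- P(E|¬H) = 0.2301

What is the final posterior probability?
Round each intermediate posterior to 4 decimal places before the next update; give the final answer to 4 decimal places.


Sequential Bayesian updating:

Initial prior: P(H) = 0.2886

Update 1:
  P(E) = 0.7565 × 0.2886 + 0.2301 × 0.7114 = 0.21832590 + 0.16369314 = 0.38201904
  P(H|E) = 0.21832590 / 0.38201904 = 0.5715

Update 2:
  P(E) = 0.7565 × 0.5715 + 0.2301 × 0.4285 = 0.43233975 + 0.09859785 = 0.53093760
  P(H|E) = 0.43233975 / 0.53093760 = 0.8143

Update 3:
  P(E) = 0.7565 × 0.8143 + 0.2301 × 0.1857 = 0.61601795 + 0.04272957 = 0.65874752
  P(H|E) = 0.61601795 / 0.65874752 = 0.9351

Update 4:
  P(E) = 0.7565 × 0.9351 + 0.2301 × 0.0649 = 0.70740315 + 0.01493349 = 0.72233664
  P(H|E) = 0.70740315 / 0.72233664 = 0.9793

Final posterior: 0.9793


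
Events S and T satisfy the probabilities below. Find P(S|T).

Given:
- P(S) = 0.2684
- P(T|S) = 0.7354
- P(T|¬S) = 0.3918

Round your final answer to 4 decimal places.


Bayes' theorem: P(S|T) = P(T|S) × P(S) / P(T)

Step 1: Calculate P(T) using law of total probability
P(T) = P(T|S)P(S) + P(T|¬S)P(¬S)
     = 0.7354 × 0.2684 + 0.3918 × 0.7316
     = 0.19738136 + 0.28664088
     = 0.48402224

Step 2: Apply Bayes' theorem
P(S|T) = P(T|S) × P(S) / P(T)
       = 0.19738136 / 0.48402224
       = 0.4078


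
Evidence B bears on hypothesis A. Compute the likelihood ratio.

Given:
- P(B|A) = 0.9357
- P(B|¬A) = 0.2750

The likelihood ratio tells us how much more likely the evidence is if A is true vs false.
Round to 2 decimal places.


Likelihood Ratio (LR) = P(B|A) / P(B|¬A)

LR = 0.9357 / 0.2750
   = 3.40

The evidence is 3.40 times more likely if A is true than if A is false.
Because LR exceeds 1, B is evidence for A.


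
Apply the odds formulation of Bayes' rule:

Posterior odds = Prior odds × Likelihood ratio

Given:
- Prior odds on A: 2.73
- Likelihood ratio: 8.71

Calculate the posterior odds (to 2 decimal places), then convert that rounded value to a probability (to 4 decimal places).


Step 1: Calculate posterior odds
Posterior odds = Prior odds × LR
               = 2.73 × 8.71
               = 23.78

Step 2: Convert to probability
P(A|E) = Posterior odds / (1 + Posterior odds)
       = 23.78 / (1 + 23.78)
       = 23.78 / 24.78
       = 0.9596

The evidence increased P(A) from 0.7319 to 0.9596.


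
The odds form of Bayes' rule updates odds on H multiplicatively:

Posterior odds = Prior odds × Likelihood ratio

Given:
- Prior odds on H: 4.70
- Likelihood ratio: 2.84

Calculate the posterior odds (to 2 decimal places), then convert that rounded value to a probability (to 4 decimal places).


Step 1: Calculate posterior odds
Posterior odds = Prior odds × LR
               = 4.70 × 2.84
               = 13.35

Step 2: Convert to probability
P(H|E) = Posterior odds / (1 + Posterior odds)
       = 13.35 / (1 + 13.35)
       = 13.35 / 14.35
       = 0.9303

The evidence increased P(H) from 0.8246 to 0.9303.


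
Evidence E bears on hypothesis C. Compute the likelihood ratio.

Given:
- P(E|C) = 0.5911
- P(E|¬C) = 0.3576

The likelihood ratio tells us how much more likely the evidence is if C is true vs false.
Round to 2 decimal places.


Likelihood Ratio (LR) = P(E|C) / P(E|¬C)

LR = 0.5911 / 0.3576
   = 1.65

The evidence is 1.65 times more likely if C is true than if C is false.
LR > 1, so observing E raises the odds in favor of C.


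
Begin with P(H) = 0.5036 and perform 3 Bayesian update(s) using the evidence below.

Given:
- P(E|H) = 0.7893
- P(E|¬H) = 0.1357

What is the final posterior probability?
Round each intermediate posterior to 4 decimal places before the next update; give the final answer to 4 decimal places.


Sequential Bayesian updating:

Initial prior: P(H) = 0.5036

Update 1:
  P(E) = 0.7893 × 0.5036 + 0.1357 × 0.4964 = 0.39749148 + 0.06736148 = 0.46485296
  P(H|E) = 0.39749148 / 0.46485296 = 0.8551

Update 2:
  P(E) = 0.7893 × 0.8551 + 0.1357 × 0.1449 = 0.67493043 + 0.01966293 = 0.69459336
  P(H|E) = 0.67493043 / 0.69459336 = 0.9717

Update 3:
  P(E) = 0.7893 × 0.9717 + 0.1357 × 0.0283 = 0.76696281 + 0.00384031 = 0.77080312
  P(H|E) = 0.76696281 / 0.77080312 = 0.9950

Final posterior: 0.9950


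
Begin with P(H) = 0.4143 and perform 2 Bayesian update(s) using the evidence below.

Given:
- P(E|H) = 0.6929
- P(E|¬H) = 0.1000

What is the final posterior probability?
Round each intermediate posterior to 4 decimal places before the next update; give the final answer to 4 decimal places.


Sequential Bayesian updating:

Initial prior: P(H) = 0.4143

Update 1:
  P(E) = 0.6929 × 0.4143 + 0.1000 × 0.5857 = 0.28706847 + 0.05857000 = 0.34563847
  P(H|E) = 0.28706847 / 0.34563847 = 0.8305

Update 2:
  P(E) = 0.6929 × 0.8305 + 0.1000 × 0.1695 = 0.57545345 + 0.01695000 = 0.59240345
  P(H|E) = 0.57545345 / 0.59240345 = 0.9714

Final posterior: 0.9714


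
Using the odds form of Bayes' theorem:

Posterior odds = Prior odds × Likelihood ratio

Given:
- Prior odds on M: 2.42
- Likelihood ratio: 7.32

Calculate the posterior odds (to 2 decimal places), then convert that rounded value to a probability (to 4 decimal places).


Step 1: Calculate posterior odds
Posterior odds = Prior odds × LR
               = 2.42 × 7.32
               = 17.71

Step 2: Convert to probability
P(M|E) = Posterior odds / (1 + Posterior odds)
       = 17.71 / (1 + 17.71)
       = 17.71 / 18.71
       = 0.9466

The evidence increased P(M) from 0.7076 to 0.9466.


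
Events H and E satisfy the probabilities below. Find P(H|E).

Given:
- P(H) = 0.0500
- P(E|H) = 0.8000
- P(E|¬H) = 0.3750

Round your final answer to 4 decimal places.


Bayes' theorem: P(H|E) = P(E|H) × P(H) / P(E)

Step 1: Calculate P(E) using law of total probability
P(E) = P(E|H)P(H) + P(E|¬H)P(¬H)
     = 0.8000 × 0.0500 + 0.3750 × 0.9500
     = 0.04000000 + 0.35625000
     = 0.39625000

Step 2: Apply Bayes' theorem
P(H|E) = P(E|H) × P(H) / P(E)
       = 0.04000000 / 0.39625000
       = 0.1009


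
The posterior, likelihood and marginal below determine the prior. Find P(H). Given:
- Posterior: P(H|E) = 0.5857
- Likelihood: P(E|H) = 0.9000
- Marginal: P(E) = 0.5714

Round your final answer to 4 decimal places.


From Bayes' theorem: P(H|E) = P(E|H) × P(H) / P(E)

Rearranging for P(H):
P(H) = P(H|E) × P(E) / P(E|H)
     = 0.5857 × 0.5714 / 0.9000
     = 0.33466898 / 0.9000
     = 0.3719


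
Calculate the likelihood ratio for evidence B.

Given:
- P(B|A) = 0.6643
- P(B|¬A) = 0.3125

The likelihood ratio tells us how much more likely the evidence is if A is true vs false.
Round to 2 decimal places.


Likelihood Ratio (LR) = P(B|A) / P(B|¬A)

LR = 0.6643 / 0.3125
   = 2.13

The evidence is 2.13 times more likely if A is true than if A is false.
Because LR exceeds 1, B is evidence for A.


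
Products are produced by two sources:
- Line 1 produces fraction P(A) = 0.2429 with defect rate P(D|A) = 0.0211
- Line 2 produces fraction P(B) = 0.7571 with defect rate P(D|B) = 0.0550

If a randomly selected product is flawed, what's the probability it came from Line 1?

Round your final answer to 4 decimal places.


Let A = from Line 1, D = flawed

Given:
- P(A) = 0.2429, P(B) = 0.7571
- P(D|A) = 0.0211, P(D|B) = 0.0550

Step 1: Find P(D)
P(D) = P(D|A)P(A) + P(D|B)P(B)
     = 0.0211 × 0.2429 + 0.0550 × 0.7571
     = 0.00512519 + 0.04164050
     = 0.04676569

Step 2: Apply Bayes' theorem
P(A|D) = P(D|A)P(A) / P(D)
       = 0.00512519 / 0.04676569
       = 0.1096


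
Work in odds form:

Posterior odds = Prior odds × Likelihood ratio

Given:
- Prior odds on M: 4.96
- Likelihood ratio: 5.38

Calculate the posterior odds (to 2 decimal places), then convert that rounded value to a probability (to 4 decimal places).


Step 1: Calculate posterior odds
Posterior odds = Prior odds × LR
               = 4.96 × 5.38
               = 26.68

Step 2: Convert to probability
P(M|E) = Posterior odds / (1 + Posterior odds)
       = 26.68 / (1 + 26.68)
       = 26.68 / 27.68
       = 0.9639

The evidence increased P(M) from 0.8322 to 0.9639.


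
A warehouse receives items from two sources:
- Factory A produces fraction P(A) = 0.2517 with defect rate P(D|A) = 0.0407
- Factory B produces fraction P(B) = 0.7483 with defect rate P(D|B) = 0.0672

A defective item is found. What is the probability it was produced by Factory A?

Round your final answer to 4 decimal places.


Let A = from Factory A, D = defective

Given:
- P(A) = 0.2517, P(B) = 0.7483
- P(D|A) = 0.0407, P(D|B) = 0.0672

Step 1: Find P(D)
P(D) = P(D|A)P(A) + P(D|B)P(B)
     = 0.0407 × 0.2517 + 0.0672 × 0.7483
     = 0.01024419 + 0.05028576
     = 0.06052995

Step 2: Apply Bayes' theorem
P(A|D) = P(D|A)P(A) / P(D)
       = 0.01024419 / 0.06052995
       = 0.1692


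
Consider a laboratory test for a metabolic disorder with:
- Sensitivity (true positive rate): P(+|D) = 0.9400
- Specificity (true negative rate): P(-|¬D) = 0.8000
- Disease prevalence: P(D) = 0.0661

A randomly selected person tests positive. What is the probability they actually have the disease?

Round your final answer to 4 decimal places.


Let D = has disease, + = positive test

Given:
- P(D) = 0.0661 (prevalence)
- P(+|D) = 0.9400 (sensitivity)
- P(-|¬D) = 0.8000 (specificity)
- P(+|¬D) = 0.2000 (false positive rate = 1 - specificity)

Step 1: Find P(+)
P(+) = P(+|D)P(D) + P(+|¬D)P(¬D)
     = 0.9400 × 0.0661 + 0.2000 × 0.9339
     = 0.06213400 + 0.18678000
     = 0.24891400

Step 2: Apply Bayes' theorem for P(D|+)
P(D|+) = P(+|D)P(D) / P(+)
       = 0.06213400 / 0.24891400
       = 0.2496


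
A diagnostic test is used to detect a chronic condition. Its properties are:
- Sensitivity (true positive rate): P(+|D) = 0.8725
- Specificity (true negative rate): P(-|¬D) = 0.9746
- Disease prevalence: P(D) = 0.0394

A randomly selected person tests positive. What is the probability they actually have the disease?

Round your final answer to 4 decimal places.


Let D = has disease, + = positive test

Given:
- P(D) = 0.0394 (prevalence)
- P(+|D) = 0.8725 (sensitivity)
- P(-|¬D) = 0.9746 (specificity)
- P(+|¬D) = 0.0254 (false positive rate = 1 - specificity)

Step 1: Find P(+)
P(+) = P(+|D)P(D) + P(+|¬D)P(¬D)
     = 0.8725 × 0.0394 + 0.0254 × 0.9606
     = 0.03437650 + 0.02439924
     = 0.05877574

Step 2: Apply Bayes' theorem for P(D|+)
P(D|+) = P(+|D)P(D) / P(+)
       = 0.03437650 / 0.05877574
       = 0.5849


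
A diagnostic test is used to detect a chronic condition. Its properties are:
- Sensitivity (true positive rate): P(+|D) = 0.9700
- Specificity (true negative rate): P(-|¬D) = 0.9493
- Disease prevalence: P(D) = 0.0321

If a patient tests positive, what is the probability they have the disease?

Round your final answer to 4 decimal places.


Let D = has disease, + = positive test

Given:
- P(D) = 0.0321 (prevalence)
- P(+|D) = 0.9700 (sensitivity)
- P(-|¬D) = 0.9493 (specificity)
- P(+|¬D) = 0.0507 (false positive rate = 1 - specificity)

Step 1: Find P(+)
P(+) = P(+|D)P(D) + P(+|¬D)P(¬D)
     = 0.9700 × 0.0321 + 0.0507 × 0.9679
     = 0.03113700 + 0.04907253
     = 0.08020953

Step 2: Apply Bayes' theorem for P(D|+)
P(D|+) = P(+|D)P(D) / P(+)
       = 0.03113700 / 0.08020953
       = 0.3882


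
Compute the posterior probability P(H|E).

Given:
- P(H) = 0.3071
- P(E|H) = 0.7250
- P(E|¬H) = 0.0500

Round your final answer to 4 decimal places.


Bayes' theorem: P(H|E) = P(E|H) × P(H) / P(E)

Step 1: Calculate P(E) using law of total probability
P(E) = P(E|H)P(H) + P(E|¬H)P(¬H)
     = 0.7250 × 0.3071 + 0.0500 × 0.6929
     = 0.22264750 + 0.03464500
     = 0.25729250

Step 2: Apply Bayes' theorem
P(H|E) = P(E|H) × P(H) / P(E)
       = 0.22264750 / 0.25729250
       = 0.8653


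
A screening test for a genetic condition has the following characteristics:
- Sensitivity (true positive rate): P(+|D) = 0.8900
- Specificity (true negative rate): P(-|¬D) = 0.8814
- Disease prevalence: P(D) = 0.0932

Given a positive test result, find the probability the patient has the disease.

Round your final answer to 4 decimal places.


Let D = has disease, + = positive test

Given:
- P(D) = 0.0932 (prevalence)
- P(+|D) = 0.8900 (sensitivity)
- P(-|¬D) = 0.8814 (specificity)
- P(+|¬D) = 0.1186 (false positive rate = 1 - specificity)

Step 1: Find P(+)
P(+) = P(+|D)P(D) + P(+|¬D)P(¬D)
     = 0.8900 × 0.0932 + 0.1186 × 0.9068
     = 0.08294800 + 0.10754648
     = 0.19049448

Step 2: Apply Bayes' theorem for P(D|+)
P(D|+) = P(+|D)P(D) / P(+)
       = 0.08294800 / 0.19049448
       = 0.4354


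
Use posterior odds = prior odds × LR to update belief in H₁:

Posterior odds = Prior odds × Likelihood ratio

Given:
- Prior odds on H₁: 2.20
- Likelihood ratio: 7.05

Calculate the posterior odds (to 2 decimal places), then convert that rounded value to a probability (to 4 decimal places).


Step 1: Calculate posterior odds
Posterior odds = Prior odds × LR
               = 2.20 × 7.05
               = 15.51

Step 2: Convert to probability
P(H₁|E) = Posterior odds / (1 + Posterior odds)
       = 15.51 / (1 + 15.51)
       = 15.51 / 16.51
       = 0.9394

The evidence increased P(H₁) from 0.6875 to 0.9394.


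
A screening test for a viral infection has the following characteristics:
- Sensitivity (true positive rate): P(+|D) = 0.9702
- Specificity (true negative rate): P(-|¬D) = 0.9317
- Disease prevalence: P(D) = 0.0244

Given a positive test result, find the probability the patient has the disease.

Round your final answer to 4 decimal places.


Let D = has disease, + = positive test

Given:
- P(D) = 0.0244 (prevalence)
- P(+|D) = 0.9702 (sensitivity)
- P(-|¬D) = 0.9317 (specificity)
- P(+|¬D) = 0.0683 (false positive rate = 1 - specificity)

Step 1: Find P(+)
P(+) = P(+|D)P(D) + P(+|¬D)P(¬D)
     = 0.9702 × 0.0244 + 0.0683 × 0.9756
     = 0.02367288 + 0.06663348
     = 0.09030636

Step 2: Apply Bayes' theorem for P(D|+)
P(D|+) = P(+|D)P(D) / P(+)
       = 0.02367288 / 0.09030636
       = 0.2621
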